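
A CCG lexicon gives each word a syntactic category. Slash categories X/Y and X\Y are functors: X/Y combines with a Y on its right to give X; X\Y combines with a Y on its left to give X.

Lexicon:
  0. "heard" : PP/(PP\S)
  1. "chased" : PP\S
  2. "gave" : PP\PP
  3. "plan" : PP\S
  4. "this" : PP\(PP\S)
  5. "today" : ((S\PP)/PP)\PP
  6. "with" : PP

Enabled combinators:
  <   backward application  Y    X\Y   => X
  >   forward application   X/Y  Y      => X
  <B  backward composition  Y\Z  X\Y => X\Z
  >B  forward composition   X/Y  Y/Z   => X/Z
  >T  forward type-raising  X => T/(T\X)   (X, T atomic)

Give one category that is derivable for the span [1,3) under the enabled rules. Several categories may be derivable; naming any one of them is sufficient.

PP\S

[0,7] S   <
  [0,3] PP   >
    [0,1] "heard" : PP/(PP\S)
    [1,3] PP\S   <B
      [1,2] "chased" : PP\S
      [2,3] "gave" : PP\PP
  [3,7] S\PP   >
    [3,6] (S\PP)/PP   <
      [3,5] PP   <
        [3,4] "plan" : PP\S
        [4,5] "this" : PP\(PP\S)
      [5,6] "today" : ((S\PP)/PP)\PP
    [6,7] "with" : PP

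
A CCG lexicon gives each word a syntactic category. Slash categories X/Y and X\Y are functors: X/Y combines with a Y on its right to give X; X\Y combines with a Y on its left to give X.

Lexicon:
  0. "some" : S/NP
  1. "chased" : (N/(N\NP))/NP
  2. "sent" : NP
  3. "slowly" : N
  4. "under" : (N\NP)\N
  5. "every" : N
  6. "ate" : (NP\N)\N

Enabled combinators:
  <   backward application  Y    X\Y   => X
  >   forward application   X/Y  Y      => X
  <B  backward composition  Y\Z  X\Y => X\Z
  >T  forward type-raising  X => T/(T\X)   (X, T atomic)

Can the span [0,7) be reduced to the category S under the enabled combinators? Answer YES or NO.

[0,7] S   >
  [0,1] "some" : S/NP
  [1,7] NP   <
    [1,5] N   >
      [1,3] N/(N\NP)   >
        [1,2] "chased" : (N/(N\NP))/NP
        [2,3] "sent" : NP
      [3,5] N\NP   <
        [3,4] "slowly" : N
        [4,5] "under" : (N\NP)\N
    [5,7] NP\N   <
      [5,6] "every" : N
      [6,7] "ate" : (NP\N)\N

YES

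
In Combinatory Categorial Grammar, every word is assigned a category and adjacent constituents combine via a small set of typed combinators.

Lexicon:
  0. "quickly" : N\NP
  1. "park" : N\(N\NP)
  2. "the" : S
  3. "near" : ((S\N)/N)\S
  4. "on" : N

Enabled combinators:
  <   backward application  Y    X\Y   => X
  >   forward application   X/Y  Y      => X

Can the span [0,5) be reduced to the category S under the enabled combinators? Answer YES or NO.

YES

[0,5] S   <
  [0,2] N   <
    [0,1] "quickly" : N\NP
    [1,2] "park" : N\(N\NP)
  [2,5] S\N   >
    [2,4] (S\N)/N   <
      [2,3] "the" : S
      [3,4] "near" : ((S\N)/N)\S
    [4,5] "on" : N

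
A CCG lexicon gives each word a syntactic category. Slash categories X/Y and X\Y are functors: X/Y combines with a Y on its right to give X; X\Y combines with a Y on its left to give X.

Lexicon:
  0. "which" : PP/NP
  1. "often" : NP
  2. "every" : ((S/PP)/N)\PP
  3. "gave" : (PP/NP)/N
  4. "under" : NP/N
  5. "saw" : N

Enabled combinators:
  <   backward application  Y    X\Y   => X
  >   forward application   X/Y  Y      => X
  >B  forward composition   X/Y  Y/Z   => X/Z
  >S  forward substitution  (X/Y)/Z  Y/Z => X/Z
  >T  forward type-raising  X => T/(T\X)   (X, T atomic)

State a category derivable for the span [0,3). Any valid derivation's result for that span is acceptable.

(S/PP)/N

[0,6] S   >
  [0,5] S/N   >S
    [0,3] (S/PP)/N   <
      [0,2] PP   >
        [0,1] "which" : PP/NP
        [1,2] "often" : NP
      [2,3] "every" : ((S/PP)/N)\PP
    [3,5] PP/N   >S
      [3,4] "gave" : (PP/NP)/N
      [4,5] "under" : NP/N
  [5,6] "saw" : N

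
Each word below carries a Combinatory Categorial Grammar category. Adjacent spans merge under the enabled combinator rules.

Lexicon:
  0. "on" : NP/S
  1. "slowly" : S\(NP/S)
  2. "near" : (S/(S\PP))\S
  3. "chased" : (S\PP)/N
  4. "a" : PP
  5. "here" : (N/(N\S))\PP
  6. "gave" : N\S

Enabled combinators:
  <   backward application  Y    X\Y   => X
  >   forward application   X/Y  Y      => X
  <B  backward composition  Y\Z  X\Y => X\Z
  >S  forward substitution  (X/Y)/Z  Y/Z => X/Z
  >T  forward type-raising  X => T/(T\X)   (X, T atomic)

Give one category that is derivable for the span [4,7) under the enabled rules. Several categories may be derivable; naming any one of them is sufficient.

[0,7] S   >
  [0,3] S/(S\PP)   <
    [0,2] S   <
      [0,1] "on" : NP/S
      [1,2] "slowly" : S\(NP/S)
    [2,3] "near" : (S/(S\PP))\S
  [3,7] S\PP   >
    [3,4] "chased" : (S\PP)/N
    [4,7] N   >
      [4,6] N/(N\S)   <
        [4,5] "a" : PP
        [5,6] "here" : (N/(N\S))\PP
      [6,7] "gave" : N\S

N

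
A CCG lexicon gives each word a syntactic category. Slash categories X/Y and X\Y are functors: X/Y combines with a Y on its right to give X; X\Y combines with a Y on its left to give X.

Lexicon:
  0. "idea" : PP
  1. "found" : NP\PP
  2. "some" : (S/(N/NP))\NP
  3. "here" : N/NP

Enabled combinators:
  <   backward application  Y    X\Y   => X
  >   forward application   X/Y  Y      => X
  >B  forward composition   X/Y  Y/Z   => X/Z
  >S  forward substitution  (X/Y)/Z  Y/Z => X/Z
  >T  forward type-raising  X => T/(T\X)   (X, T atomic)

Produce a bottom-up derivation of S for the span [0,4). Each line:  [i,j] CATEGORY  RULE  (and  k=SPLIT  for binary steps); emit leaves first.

[0,1] PP  lex  "idea"
[0,1] NP/(NP\PP)  >T
[1,2] NP\PP  lex  "found"
[0,2] NP  >  k=1
[2,3] (S/(N/NP))\NP  lex  "some"
[0,3] S/(N/NP)  <  k=2
[3,4] N/NP  lex  "here"
[0,4] S  >  k=3

[0,4] S   >
  [0,3] S/(N/NP)   <
    [0,2] NP   >
      [0,1] NP/(NP\PP)   >T
        [0,1] "idea" : PP
      [1,2] "found" : NP\PP
    [2,3] "some" : (S/(N/NP))\NP
  [3,4] "here" : N/NP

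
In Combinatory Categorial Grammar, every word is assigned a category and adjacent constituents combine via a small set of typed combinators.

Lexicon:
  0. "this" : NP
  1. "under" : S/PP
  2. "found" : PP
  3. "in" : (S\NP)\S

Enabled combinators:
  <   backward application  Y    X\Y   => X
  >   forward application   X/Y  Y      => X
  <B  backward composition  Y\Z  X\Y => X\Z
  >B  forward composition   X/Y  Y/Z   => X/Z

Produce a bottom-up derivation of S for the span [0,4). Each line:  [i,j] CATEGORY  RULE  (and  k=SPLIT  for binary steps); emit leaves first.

[0,1] NP  lex  "this"
[1,2] S/PP  lex  "under"
[2,3] PP  lex  "found"
[1,3] S  >  k=2
[3,4] (S\NP)\S  lex  "in"
[1,4] S\NP  <  k=3
[0,4] S  <  k=1

[0,4] S   <
  [0,1] "this" : NP
  [1,4] S\NP   <
    [1,3] S   >
      [1,2] "under" : S/PP
      [2,3] "found" : PP
    [3,4] "in" : (S\NP)\S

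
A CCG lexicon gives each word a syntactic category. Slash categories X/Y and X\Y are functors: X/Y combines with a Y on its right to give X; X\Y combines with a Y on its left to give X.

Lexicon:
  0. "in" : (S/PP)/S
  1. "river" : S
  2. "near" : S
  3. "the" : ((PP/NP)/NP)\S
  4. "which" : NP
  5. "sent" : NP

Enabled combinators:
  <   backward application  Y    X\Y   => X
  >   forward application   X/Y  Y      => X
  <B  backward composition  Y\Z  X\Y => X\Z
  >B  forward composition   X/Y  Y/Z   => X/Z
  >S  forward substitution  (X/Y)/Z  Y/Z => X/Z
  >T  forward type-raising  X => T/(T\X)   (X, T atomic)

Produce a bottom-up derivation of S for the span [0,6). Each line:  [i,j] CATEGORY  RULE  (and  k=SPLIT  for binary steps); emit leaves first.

[0,1] (S/PP)/S  lex  "in"
[1,2] S  lex  "river"
[0,2] S/PP  >  k=1
[2,3] S  lex  "near"
[3,4] ((PP/NP)/NP)\S  lex  "the"
[2,4] (PP/NP)/NP  <  k=3
[4,5] NP  lex  "which"
[2,5] PP/NP  >  k=4
[0,5] S/NP  >B  k=2
[5,6] NP  lex  "sent"
[0,6] S  >  k=5

[0,6] S   >
  [0,5] S/NP   >B
    [0,2] S/PP   >
      [0,1] "in" : (S/PP)/S
      [1,2] "river" : S
    [2,5] PP/NP   >
      [2,4] (PP/NP)/NP   <
        [2,3] "near" : S
        [3,4] "the" : ((PP/NP)/NP)\S
      [4,5] "which" : NP
  [5,6] "sent" : NP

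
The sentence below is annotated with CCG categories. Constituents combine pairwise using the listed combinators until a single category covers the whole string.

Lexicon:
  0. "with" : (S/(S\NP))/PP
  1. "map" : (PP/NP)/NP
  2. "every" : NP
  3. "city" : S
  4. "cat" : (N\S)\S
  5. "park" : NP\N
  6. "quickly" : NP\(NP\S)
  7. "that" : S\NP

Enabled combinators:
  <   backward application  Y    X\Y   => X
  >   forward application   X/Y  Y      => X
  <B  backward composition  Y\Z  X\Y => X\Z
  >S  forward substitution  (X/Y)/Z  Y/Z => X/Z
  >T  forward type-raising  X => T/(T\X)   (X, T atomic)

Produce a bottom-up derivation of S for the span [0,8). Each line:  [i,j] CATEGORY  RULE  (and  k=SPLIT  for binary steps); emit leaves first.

[0,8] S   >
  [0,7] S/(S\NP)   >
    [0,1] "with" : (S/(S\NP))/PP
    [1,7] PP   >
      [1,3] PP/NP   >
        [1,2] "map" : (PP/NP)/NP
        [2,3] "every" : NP
      [3,7] NP   <
        [3,6] NP\S   <B
          [3,5] N\S   <
            [3,4] "city" : S
            [4,5] "cat" : (N\S)\S
          [5,6] "park" : NP\N
        [6,7] "quickly" : NP\(NP\S)
  [7,8] "that" : S\NP

[0,1] (S/(S\NP))/PP  lex  "with"
[1,2] (PP/NP)/NP  lex  "map"
[2,3] NP  lex  "every"
[1,3] PP/NP  >  k=2
[3,4] S  lex  "city"
[4,5] (N\S)\S  lex  "cat"
[3,5] N\S  <  k=4
[5,6] NP\N  lex  "park"
[3,6] NP\S  <B  k=5
[6,7] NP\(NP\S)  lex  "quickly"
[3,7] NP  <  k=6
[1,7] PP  >  k=3
[0,7] S/(S\NP)  >  k=1
[7,8] S\NP  lex  "that"
[0,8] S  >  k=7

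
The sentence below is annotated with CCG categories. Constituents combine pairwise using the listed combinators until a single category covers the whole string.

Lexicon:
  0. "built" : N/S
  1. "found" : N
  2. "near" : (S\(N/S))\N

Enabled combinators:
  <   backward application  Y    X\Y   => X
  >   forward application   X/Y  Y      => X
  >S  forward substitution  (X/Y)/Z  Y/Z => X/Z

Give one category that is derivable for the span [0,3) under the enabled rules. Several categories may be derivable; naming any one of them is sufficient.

S

[0,3] S   <
  [0,1] "built" : N/S
  [1,3] S\(N/S)   <
    [1,2] "found" : N
    [2,3] "near" : (S\(N/S))\N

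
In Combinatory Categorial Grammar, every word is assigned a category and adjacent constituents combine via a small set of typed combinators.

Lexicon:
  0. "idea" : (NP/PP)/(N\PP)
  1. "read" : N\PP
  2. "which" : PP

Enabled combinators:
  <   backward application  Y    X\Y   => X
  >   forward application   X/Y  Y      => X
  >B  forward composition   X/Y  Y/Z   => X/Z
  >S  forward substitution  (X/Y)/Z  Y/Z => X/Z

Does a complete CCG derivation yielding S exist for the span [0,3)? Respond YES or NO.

NO

(NP/PP)/(N\PP) N\PP PP
CKY chart[0,3] = {NP}; S ∉ chart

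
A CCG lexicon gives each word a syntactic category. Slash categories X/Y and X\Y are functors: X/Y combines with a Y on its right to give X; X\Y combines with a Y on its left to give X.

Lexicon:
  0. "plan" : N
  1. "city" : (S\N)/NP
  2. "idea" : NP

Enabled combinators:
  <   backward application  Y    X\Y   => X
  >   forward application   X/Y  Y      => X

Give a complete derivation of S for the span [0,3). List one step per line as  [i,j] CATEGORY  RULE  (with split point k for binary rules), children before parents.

[0,3] S   <
  [0,1] "plan" : N
  [1,3] S\N   >
    [1,2] "city" : (S\N)/NP
    [2,3] "idea" : NP

[0,1] N  lex  "plan"
[1,2] (S\N)/NP  lex  "city"
[2,3] NP  lex  "idea"
[1,3] S\N  >  k=2
[0,3] S  <  k=1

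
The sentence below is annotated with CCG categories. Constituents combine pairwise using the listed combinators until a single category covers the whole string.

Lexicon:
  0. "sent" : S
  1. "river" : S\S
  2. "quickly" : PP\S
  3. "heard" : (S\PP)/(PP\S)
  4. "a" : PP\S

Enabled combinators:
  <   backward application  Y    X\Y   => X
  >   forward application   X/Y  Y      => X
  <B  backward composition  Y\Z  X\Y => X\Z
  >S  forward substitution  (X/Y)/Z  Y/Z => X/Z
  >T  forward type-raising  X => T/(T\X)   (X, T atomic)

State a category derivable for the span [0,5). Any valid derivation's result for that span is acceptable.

[0,5] S   <
  [0,3] PP   <
    [0,1] "sent" : S
    [1,3] PP\S   <B
      [1,2] "river" : S\S
      [2,3] "quickly" : PP\S
  [3,5] S\PP   >
    [3,4] "heard" : (S\PP)/(PP\S)
    [4,5] "a" : PP\S

S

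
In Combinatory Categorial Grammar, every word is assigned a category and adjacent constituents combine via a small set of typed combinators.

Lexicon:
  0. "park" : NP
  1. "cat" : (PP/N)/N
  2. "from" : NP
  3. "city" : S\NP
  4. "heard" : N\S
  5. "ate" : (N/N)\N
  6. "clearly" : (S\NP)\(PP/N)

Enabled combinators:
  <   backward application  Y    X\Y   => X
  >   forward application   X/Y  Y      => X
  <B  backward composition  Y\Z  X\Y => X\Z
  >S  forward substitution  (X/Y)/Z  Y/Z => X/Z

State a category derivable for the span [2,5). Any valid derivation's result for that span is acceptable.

[0,7] S   <
  [0,1] "park" : NP
  [1,7] S\NP   <
    [1,6] PP/N   >S
      [1,2] "cat" : (PP/N)/N
      [2,6] N/N   <
        [2,5] N   <
          [2,3] "from" : NP
          [3,5] N\NP   <B
            [3,4] "city" : S\NP
            [4,5] "heard" : N\S
        [5,6] "ate" : (N/N)\N
    [6,7] "clearly" : (S\NP)\(PP/N)

N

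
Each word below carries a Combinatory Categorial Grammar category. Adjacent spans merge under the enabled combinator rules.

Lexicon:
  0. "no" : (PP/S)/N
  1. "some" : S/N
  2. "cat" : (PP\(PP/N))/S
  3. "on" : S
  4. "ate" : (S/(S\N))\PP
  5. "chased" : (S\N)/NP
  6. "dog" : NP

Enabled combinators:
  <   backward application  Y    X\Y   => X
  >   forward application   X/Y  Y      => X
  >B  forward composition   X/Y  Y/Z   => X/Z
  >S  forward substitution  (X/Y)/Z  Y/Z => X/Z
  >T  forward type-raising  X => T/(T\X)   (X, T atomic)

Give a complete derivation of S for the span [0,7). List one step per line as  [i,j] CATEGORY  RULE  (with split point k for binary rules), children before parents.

[0,1] (PP/S)/N  lex  "no"
[1,2] S/N  lex  "some"
[0,2] PP/N  >S  k=1
[2,3] (PP\(PP/N))/S  lex  "cat"
[3,4] S  lex  "on"
[2,4] PP\(PP/N)  >  k=3
[0,4] PP  <  k=2
[4,5] (S/(S\N))\PP  lex  "ate"
[0,5] S/(S\N)  <  k=4
[5,6] (S\N)/NP  lex  "chased"
[6,7] NP  lex  "dog"
[5,7] S\N  >  k=6
[0,7] S  >  k=5

[0,7] S   >
  [0,5] S/(S\N)   <
    [0,4] PP   <
      [0,2] PP/N   >S
        [0,1] "no" : (PP/S)/N
        [1,2] "some" : S/N
      [2,4] PP\(PP/N)   >
        [2,3] "cat" : (PP\(PP/N))/S
        [3,4] "on" : S
    [4,5] "ate" : (S/(S\N))\PP
  [5,7] S\N   >
    [5,6] "chased" : (S\N)/NP
    [6,7] "dog" : NP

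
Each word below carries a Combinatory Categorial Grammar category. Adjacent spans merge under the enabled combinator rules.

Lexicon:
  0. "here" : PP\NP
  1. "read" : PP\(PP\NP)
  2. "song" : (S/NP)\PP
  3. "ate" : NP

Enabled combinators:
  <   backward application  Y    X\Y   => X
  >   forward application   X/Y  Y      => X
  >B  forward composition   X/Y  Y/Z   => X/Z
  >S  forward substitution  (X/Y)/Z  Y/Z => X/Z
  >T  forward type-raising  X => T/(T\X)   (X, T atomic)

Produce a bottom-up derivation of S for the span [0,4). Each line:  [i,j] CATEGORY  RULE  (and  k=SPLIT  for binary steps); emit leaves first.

[0,4] S   >
  [0,3] S/NP   <
    [0,2] PP   <
      [0,1] "here" : PP\NP
      [1,2] "read" : PP\(PP\NP)
    [2,3] "song" : (S/NP)\PP
  [3,4] "ate" : NP

[0,1] PP\NP  lex  "here"
[1,2] PP\(PP\NP)  lex  "read"
[0,2] PP  <  k=1
[2,3] (S/NP)\PP  lex  "song"
[0,3] S/NP  <  k=2
[3,4] NP  lex  "ate"
[0,4] S  >  k=3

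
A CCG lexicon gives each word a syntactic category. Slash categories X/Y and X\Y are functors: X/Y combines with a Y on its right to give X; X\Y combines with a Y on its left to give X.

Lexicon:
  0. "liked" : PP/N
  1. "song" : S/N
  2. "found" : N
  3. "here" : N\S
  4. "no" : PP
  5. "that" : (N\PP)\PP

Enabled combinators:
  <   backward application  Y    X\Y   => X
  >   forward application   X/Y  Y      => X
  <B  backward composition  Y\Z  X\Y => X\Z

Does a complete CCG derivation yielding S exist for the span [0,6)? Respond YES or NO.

PP/N S/N N N\S PP (N\PP)\PP
CKY chart[0,6] = {N}; S ∉ chart

NO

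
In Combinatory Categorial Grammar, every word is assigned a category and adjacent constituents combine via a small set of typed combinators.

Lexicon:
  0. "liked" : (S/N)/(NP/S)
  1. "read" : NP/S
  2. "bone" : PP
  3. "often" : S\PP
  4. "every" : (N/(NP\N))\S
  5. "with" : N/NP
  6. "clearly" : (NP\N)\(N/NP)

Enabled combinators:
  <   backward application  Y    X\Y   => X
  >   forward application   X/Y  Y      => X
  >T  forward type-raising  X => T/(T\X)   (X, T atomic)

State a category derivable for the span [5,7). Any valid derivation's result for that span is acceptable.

[0,7] S   >
  [0,2] S/N   >
    [0,1] "liked" : (S/N)/(NP/S)
    [1,2] "read" : NP/S
  [2,7] N   >
    [2,5] N/(NP\N)   <
      [2,4] S   <
        [2,3] "bone" : PP
        [3,4] "often" : S\PP
      [4,5] "every" : (N/(NP\N))\S
    [5,7] NP\N   <
      [5,6] "with" : N/NP
      [6,7] "clearly" : (NP\N)\(N/NP)

NP\N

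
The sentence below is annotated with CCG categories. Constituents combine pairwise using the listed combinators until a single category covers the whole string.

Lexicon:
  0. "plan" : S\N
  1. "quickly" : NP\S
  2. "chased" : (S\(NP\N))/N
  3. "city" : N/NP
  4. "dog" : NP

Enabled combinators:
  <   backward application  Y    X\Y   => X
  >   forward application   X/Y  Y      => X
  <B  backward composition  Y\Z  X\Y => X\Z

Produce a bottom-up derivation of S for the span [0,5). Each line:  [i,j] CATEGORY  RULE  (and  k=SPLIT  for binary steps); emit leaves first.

[0,5] S   <
  [0,2] NP\N   <B
    [0,1] "plan" : S\N
    [1,2] "quickly" : NP\S
  [2,5] S\(NP\N)   >
    [2,3] "chased" : (S\(NP\N))/N
    [3,5] N   >
      [3,4] "city" : N/NP
      [4,5] "dog" : NP

[0,1] S\N  lex  "plan"
[1,2] NP\S  lex  "quickly"
[0,2] NP\N  <B  k=1
[2,3] (S\(NP\N))/N  lex  "chased"
[3,4] N/NP  lex  "city"
[4,5] NP  lex  "dog"
[3,5] N  >  k=4
[2,5] S\(NP\N)  >  k=3
[0,5] S  <  k=2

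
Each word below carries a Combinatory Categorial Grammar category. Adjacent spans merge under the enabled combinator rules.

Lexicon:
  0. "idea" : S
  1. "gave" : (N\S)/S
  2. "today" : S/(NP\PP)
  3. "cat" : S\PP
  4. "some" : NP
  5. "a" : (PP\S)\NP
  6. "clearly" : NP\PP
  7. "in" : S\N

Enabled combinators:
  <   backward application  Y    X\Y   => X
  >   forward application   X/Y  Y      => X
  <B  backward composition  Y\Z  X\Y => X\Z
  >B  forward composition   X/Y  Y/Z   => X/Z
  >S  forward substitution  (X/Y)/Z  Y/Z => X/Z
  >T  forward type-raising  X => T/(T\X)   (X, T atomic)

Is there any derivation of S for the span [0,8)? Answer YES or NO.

YES

[0,8] S   <
  [0,7] N   <
    [0,1] "idea" : S
    [1,7] N\S   >
      [1,2] "gave" : (N\S)/S
      [2,7] S   >
        [2,3] "today" : S/(NP\PP)
        [3,7] NP\PP   <B
          [3,6] PP\PP   <B
            [3,4] "cat" : S\PP
            [4,6] PP\S   <
              [4,5] "some" : NP
              [5,6] "a" : (PP\S)\NP
          [6,7] "clearly" : NP\PP
  [7,8] "in" : S\N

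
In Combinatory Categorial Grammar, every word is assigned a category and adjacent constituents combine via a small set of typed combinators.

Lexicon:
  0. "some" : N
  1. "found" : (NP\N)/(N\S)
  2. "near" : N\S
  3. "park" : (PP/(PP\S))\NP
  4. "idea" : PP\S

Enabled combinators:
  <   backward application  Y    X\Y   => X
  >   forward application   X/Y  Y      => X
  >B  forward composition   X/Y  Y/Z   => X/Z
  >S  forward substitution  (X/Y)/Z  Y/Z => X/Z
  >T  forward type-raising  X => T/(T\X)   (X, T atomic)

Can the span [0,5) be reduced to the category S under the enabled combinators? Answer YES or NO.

N (NP\N)/(N\S) N\S (PP/(PP\S))\NP PP\S
CKY chart[0,5] = {N/(N\PP), NP/(NP\PP), PP, PP/(PP\PP), S/(S\PP)}; S ∉ chart

NO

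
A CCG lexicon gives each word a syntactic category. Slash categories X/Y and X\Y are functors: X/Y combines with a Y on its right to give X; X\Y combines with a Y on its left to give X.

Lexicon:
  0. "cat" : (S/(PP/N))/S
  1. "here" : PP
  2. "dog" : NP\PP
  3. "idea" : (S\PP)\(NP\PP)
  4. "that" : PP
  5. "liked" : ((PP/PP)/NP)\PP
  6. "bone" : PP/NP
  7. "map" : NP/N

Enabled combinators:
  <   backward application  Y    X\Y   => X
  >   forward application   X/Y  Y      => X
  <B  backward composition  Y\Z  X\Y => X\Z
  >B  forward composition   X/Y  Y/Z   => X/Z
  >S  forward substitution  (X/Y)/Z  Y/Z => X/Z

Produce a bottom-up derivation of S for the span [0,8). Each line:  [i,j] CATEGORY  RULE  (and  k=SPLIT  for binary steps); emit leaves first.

[0,1] (S/(PP/N))/S  lex  "cat"
[1,2] PP  lex  "here"
[2,3] NP\PP  lex  "dog"
[3,4] (S\PP)\(NP\PP)  lex  "idea"
[2,4] S\PP  <  k=3
[1,4] S  <  k=2
[0,4] S/(PP/N)  >  k=1
[4,5] PP  lex  "that"
[5,6] ((PP/PP)/NP)\PP  lex  "liked"
[4,6] (PP/PP)/NP  <  k=5
[6,7] PP/NP  lex  "bone"
[4,7] PP/NP  >S  k=6
[7,8] NP/N  lex  "map"
[4,8] PP/N  >B  k=7
[0,8] S  >  k=4

[0,8] S   >
  [0,4] S/(PP/N)   >
    [0,1] "cat" : (S/(PP/N))/S
    [1,4] S   <
      [1,2] "here" : PP
      [2,4] S\PP   <
        [2,3] "dog" : NP\PP
        [3,4] "idea" : (S\PP)\(NP\PP)
  [4,8] PP/N   >B
    [4,7] PP/NP   >S
      [4,6] (PP/PP)/NP   <
        [4,5] "that" : PP
        [5,6] "liked" : ((PP/PP)/NP)\PP
      [6,7] "bone" : PP/NP
    [7,8] "map" : NP/N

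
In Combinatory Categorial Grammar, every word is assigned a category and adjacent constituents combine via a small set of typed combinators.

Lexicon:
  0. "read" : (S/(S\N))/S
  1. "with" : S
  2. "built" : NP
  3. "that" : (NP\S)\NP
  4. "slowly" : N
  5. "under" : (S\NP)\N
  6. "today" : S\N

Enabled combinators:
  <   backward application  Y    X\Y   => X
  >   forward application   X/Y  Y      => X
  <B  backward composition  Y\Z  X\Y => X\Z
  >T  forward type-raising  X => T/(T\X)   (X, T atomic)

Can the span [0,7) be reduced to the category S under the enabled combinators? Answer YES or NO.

[0,7] S   >
  [0,6] S/(S\N)   >
    [0,1] "read" : (S/(S\N))/S
    [1,6] S   <
      [1,4] NP   >
        [1,2] NP/(NP\S)   >T
          [1,2] "with" : S
        [2,4] NP\S   <
          [2,3] "built" : NP
          [3,4] "that" : (NP\S)\NP
      [4,6] S\NP   <
        [4,5] "slowly" : N
        [5,6] "under" : (S\NP)\N
  [6,7] "today" : S\N

YES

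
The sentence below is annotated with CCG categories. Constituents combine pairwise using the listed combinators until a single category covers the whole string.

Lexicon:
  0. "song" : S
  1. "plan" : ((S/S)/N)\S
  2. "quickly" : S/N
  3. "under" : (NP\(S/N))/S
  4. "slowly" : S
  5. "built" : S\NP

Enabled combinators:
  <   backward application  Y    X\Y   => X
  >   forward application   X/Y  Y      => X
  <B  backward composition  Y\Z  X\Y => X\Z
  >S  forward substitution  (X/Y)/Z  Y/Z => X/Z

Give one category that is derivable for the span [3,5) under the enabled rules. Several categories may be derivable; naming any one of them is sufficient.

[0,6] S   <
  [0,5] NP   <
    [0,3] S/N   >S
      [0,2] (S/S)/N   <
        [0,1] "song" : S
        [1,2] "plan" : ((S/S)/N)\S
      [2,3] "quickly" : S/N
    [3,5] NP\(S/N)   >
      [3,4] "under" : (NP\(S/N))/S
      [4,5] "slowly" : S
  [5,6] "built" : S\NP

NP\(S/N)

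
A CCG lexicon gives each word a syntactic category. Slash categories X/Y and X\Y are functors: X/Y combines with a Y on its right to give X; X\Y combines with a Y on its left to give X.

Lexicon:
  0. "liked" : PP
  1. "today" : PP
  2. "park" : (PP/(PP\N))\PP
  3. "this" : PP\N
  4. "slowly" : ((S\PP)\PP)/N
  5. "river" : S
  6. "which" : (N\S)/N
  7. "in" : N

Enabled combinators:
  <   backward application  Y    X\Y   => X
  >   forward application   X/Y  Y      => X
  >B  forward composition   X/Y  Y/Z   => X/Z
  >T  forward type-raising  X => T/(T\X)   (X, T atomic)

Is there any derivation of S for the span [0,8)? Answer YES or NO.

YES

[0,8] S   >
  [0,1] S/(S\PP)   >T
    [0,1] "liked" : PP
  [1,8] S\PP   <
    [1,4] PP   >
      [1,3] PP/(PP\N)   <
        [1,2] "today" : PP
        [2,3] "park" : (PP/(PP\N))\PP
      [3,4] "this" : PP\N
    [4,8] (S\PP)\PP   >
      [4,5] "slowly" : ((S\PP)\PP)/N
      [5,8] N   <
        [5,6] "river" : S
        [6,8] N\S   >
          [6,7] "which" : (N\S)/N
          [7,8] "in" : N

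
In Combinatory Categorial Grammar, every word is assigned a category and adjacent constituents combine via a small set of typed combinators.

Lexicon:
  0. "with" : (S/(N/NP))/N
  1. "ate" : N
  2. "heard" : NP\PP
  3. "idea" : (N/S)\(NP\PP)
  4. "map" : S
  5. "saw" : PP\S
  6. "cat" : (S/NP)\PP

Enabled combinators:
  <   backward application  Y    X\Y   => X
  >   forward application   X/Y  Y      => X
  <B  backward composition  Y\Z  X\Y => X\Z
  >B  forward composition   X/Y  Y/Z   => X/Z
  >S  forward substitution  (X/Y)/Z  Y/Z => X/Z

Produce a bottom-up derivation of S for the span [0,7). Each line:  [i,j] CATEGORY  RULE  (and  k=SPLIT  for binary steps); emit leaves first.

[0,7] S   >
  [0,2] S/(N/NP)   >
    [0,1] "with" : (S/(N/NP))/N
    [1,2] "ate" : N
  [2,7] N/NP   >B
    [2,4] N/S   <
      [2,3] "heard" : NP\PP
      [3,4] "idea" : (N/S)\(NP\PP)
    [4,7] S/NP   <
      [4,6] PP   <
        [4,5] "map" : S
        [5,6] "saw" : PP\S
      [6,7] "cat" : (S/NP)\PP

[0,1] (S/(N/NP))/N  lex  "with"
[1,2] N  lex  "ate"
[0,2] S/(N/NP)  >  k=1
[2,3] NP\PP  lex  "heard"
[3,4] (N/S)\(NP\PP)  lex  "idea"
[2,4] N/S  <  k=3
[4,5] S  lex  "map"
[5,6] PP\S  lex  "saw"
[4,6] PP  <  k=5
[6,7] (S/NP)\PP  lex  "cat"
[4,7] S/NP  <  k=6
[2,7] N/NP  >B  k=4
[0,7] S  >  k=2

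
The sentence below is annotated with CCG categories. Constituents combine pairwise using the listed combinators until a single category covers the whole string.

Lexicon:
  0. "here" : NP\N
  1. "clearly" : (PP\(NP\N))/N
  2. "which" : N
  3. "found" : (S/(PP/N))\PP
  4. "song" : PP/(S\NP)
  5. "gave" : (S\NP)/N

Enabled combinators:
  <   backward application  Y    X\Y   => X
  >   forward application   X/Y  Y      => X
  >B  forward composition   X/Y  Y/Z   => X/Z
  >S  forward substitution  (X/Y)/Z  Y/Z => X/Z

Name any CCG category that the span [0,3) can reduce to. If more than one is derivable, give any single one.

[0,6] S   >
  [0,4] S/(PP/N)   <
    [0,3] PP   <
      [0,1] "here" : NP\N
      [1,3] PP\(NP\N)   >
        [1,2] "clearly" : (PP\(NP\N))/N
        [2,3] "which" : N
    [3,4] "found" : (S/(PP/N))\PP
  [4,6] PP/N   >B
    [4,5] "song" : PP/(S\NP)
    [5,6] "gave" : (S\NP)/N

PP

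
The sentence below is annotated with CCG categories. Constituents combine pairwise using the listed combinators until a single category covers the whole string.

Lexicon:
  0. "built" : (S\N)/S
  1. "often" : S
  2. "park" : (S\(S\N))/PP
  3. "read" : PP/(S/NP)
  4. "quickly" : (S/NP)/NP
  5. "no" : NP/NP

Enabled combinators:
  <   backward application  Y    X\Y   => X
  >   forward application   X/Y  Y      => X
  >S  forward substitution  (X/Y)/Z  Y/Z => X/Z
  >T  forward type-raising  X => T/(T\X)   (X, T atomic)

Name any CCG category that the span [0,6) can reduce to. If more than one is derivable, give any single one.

[0,6] S   <
  [0,2] S\N   >
    [0,1] "built" : (S\N)/S
    [1,2] "often" : S
  [2,6] S\(S\N)   >
    [2,3] "park" : (S\(S\N))/PP
    [3,6] PP   >
      [3,4] "read" : PP/(S/NP)
      [4,6] S/NP   >S
        [4,5] "quickly" : (S/NP)/NP
        [5,6] "no" : NP/NP

S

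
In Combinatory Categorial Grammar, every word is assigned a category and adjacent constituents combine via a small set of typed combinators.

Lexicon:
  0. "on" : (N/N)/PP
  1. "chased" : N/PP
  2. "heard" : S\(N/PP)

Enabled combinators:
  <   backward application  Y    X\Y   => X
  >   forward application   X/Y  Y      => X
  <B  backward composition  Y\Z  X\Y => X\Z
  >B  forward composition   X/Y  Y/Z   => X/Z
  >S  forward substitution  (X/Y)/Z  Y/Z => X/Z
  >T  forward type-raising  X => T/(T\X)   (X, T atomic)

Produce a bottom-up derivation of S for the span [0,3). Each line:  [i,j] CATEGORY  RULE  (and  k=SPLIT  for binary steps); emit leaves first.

[0,3] S   <
  [0,2] N/PP   >S
    [0,1] "on" : (N/N)/PP
    [1,2] "chased" : N/PP
  [2,3] "heard" : S\(N/PP)

[0,1] (N/N)/PP  lex  "on"
[1,2] N/PP  lex  "chased"
[0,2] N/PP  >S  k=1
[2,3] S\(N/PP)  lex  "heard"
[0,3] S  <  k=2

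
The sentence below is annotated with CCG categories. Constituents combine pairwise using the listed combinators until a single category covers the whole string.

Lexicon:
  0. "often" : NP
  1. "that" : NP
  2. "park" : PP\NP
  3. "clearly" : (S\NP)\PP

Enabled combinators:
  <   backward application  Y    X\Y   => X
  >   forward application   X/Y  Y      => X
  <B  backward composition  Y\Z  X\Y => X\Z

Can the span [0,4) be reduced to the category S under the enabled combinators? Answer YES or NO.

YES

[0,4] S   <
  [0,1] "often" : NP
  [1,4] S\NP   <
    [1,3] PP   <
      [1,2] "that" : NP
      [2,3] "park" : PP\NP
    [3,4] "clearly" : (S\NP)\PP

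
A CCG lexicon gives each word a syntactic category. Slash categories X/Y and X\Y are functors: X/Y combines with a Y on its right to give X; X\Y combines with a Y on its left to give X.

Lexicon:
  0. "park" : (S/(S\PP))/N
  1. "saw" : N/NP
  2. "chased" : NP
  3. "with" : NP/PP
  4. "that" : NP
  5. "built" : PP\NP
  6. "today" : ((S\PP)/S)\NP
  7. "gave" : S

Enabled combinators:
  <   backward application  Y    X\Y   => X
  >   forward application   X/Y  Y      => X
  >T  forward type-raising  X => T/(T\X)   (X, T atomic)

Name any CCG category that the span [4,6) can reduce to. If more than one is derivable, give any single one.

PP

[0,8] S   >
  [0,3] S/(S\PP)   >
    [0,1] "park" : (S/(S\PP))/N
    [1,3] N   >
      [1,2] "saw" : N/NP
      [2,3] "chased" : NP
  [3,8] S\PP   >
    [3,7] (S\PP)/S   <
      [3,6] NP   >
        [3,4] "with" : NP/PP
        [4,6] PP   >
          [4,5] PP/(PP\NP)   >T
            [4,5] "that" : NP
          [5,6] "built" : PP\NP
      [6,7] "today" : ((S\PP)/S)\NP
    [7,8] "gave" : S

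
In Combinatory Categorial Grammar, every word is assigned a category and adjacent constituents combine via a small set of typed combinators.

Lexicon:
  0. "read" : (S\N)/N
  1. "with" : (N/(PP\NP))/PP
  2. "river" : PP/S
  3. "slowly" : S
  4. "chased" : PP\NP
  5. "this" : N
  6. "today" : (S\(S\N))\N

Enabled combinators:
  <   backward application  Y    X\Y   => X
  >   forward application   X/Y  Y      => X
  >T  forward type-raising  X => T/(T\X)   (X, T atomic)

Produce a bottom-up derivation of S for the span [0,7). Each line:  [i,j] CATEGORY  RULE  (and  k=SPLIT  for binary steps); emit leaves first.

[0,1] (S\N)/N  lex  "read"
[1,2] (N/(PP\NP))/PP  lex  "with"
[2,3] PP/S  lex  "river"
[3,4] S  lex  "slowly"
[2,4] PP  >  k=3
[1,4] N/(PP\NP)  >  k=2
[4,5] PP\NP  lex  "chased"
[1,5] N  >  k=4
[0,5] S\N  >  k=1
[5,6] N  lex  "this"
[6,7] (S\(S\N))\N  lex  "today"
[5,7] S\(S\N)  <  k=6
[0,7] S  <  k=5

[0,7] S   <
  [0,5] S\N   >
    [0,1] "read" : (S\N)/N
    [1,5] N   >
      [1,4] N/(PP\NP)   >
        [1,2] "with" : (N/(PP\NP))/PP
        [2,4] PP   >
          [2,3] "river" : PP/S
          [3,4] "slowly" : S
      [4,5] "chased" : PP\NP
  [5,7] S\(S\N)   <
    [5,6] "this" : N
    [6,7] "today" : (S\(S\N))\N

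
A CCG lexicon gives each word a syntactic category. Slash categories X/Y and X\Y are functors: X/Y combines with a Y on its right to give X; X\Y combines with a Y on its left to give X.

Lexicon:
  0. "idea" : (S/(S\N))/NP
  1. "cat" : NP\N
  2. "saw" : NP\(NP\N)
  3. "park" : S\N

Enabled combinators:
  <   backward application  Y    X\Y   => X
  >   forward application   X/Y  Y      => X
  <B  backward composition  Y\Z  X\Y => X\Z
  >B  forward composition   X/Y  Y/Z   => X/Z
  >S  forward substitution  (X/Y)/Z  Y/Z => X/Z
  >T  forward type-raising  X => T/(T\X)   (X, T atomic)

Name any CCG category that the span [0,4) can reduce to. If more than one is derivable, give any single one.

S

[0,4] S   >
  [0,3] S/(S\N)   >
    [0,1] "idea" : (S/(S\N))/NP
    [1,3] NP   <
      [1,2] "cat" : NP\N
      [2,3] "saw" : NP\(NP\N)
  [3,4] "park" : S\N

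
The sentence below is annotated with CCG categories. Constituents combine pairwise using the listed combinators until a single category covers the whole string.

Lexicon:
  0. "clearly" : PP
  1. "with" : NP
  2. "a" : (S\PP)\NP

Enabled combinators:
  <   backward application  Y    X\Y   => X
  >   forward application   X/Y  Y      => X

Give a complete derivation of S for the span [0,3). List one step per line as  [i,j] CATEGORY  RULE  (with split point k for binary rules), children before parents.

[0,1] PP  lex  "clearly"
[1,2] NP  lex  "with"
[2,3] (S\PP)\NP  lex  "a"
[1,3] S\PP  <  k=2
[0,3] S  <  k=1

[0,3] S   <
  [0,1] "clearly" : PP
  [1,3] S\PP   <
    [1,2] "with" : NP
    [2,3] "a" : (S\PP)\NP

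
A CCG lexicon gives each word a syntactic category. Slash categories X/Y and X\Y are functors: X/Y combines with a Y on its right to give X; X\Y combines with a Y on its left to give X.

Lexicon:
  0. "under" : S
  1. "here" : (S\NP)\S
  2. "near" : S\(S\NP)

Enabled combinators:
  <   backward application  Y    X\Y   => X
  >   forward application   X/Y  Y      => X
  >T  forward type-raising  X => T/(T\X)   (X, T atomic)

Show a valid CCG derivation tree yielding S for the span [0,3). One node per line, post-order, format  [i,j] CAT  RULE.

[0,3] S   <
  [0,2] S\NP   <
    [0,1] "under" : S
    [1,2] "here" : (S\NP)\S
  [2,3] "near" : S\(S\NP)

[0,1] S  lex  "under"
[1,2] (S\NP)\S  lex  "here"
[0,2] S\NP  <  k=1
[2,3] S\(S\NP)  lex  "near"
[0,3] S  <  k=2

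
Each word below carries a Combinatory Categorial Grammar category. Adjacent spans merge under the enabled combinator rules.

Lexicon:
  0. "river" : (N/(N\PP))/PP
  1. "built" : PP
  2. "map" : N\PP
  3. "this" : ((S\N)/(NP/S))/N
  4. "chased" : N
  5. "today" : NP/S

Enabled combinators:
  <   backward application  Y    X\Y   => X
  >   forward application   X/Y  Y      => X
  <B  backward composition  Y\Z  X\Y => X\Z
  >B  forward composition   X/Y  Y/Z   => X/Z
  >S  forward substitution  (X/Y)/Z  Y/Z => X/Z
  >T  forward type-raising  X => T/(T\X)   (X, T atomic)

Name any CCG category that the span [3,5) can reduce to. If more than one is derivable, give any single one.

(S\N)/(NP/S)

[0,6] S   <
  [0,3] N   >
    [0,2] N/(N\PP)   >
      [0,1] "river" : (N/(N\PP))/PP
      [1,2] "built" : PP
    [2,3] "map" : N\PP
  [3,6] S\N   >
    [3,5] (S\N)/(NP/S)   >
      [3,4] "this" : ((S\N)/(NP/S))/N
      [4,5] "chased" : N
    [5,6] "today" : NP/S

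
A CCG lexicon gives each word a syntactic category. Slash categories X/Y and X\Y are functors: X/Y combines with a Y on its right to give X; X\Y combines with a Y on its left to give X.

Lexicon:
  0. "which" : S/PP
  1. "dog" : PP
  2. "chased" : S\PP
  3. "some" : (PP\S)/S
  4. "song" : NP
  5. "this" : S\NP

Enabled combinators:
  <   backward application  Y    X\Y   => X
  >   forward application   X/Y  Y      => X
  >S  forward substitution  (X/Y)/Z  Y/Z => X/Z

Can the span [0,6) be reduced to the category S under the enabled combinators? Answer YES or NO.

[0,6] S   >
  [0,1] "which" : S/PP
  [1,6] PP   <
    [1,3] S   <
      [1,2] "dog" : PP
      [2,3] "chased" : S\PP
    [3,6] PP\S   >
      [3,4] "some" : (PP\S)/S
      [4,6] S   <
        [4,5] "song" : NP
        [5,6] "this" : S\NP

YES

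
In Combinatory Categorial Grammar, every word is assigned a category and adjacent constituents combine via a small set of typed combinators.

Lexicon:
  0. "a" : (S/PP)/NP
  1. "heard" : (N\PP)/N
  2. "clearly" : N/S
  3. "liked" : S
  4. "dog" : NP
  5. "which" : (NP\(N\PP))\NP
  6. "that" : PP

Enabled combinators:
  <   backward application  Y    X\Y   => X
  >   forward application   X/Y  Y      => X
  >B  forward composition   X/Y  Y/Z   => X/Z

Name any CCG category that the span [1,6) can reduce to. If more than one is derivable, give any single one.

[0,7] S   >
  [0,6] S/PP   >
    [0,1] "a" : (S/PP)/NP
    [1,6] NP   <
      [1,4] N\PP   >
        [1,2] "heard" : (N\PP)/N
        [2,4] N   >
          [2,3] "clearly" : N/S
          [3,4] "liked" : S
      [4,6] NP\(N\PP)   <
        [4,5] "dog" : NP
        [5,6] "which" : (NP\(N\PP))\NP
  [6,7] "that" : PP

NP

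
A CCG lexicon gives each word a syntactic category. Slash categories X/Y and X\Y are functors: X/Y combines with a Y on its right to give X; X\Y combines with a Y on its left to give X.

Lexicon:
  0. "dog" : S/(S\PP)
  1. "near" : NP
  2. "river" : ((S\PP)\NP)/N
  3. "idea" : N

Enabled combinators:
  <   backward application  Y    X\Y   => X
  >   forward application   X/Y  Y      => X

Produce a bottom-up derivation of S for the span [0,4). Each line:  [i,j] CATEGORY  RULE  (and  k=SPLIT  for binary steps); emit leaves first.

[0,1] S/(S\PP)  lex  "dog"
[1,2] NP  lex  "near"
[2,3] ((S\PP)\NP)/N  lex  "river"
[3,4] N  lex  "idea"
[2,4] (S\PP)\NP  >  k=3
[1,4] S\PP  <  k=2
[0,4] S  >  k=1

[0,4] S   >
  [0,1] "dog" : S/(S\PP)
  [1,4] S\PP   <
    [1,2] "near" : NP
    [2,4] (S\PP)\NP   >
      [2,3] "river" : ((S\PP)\NP)/N
      [3,4] "idea" : N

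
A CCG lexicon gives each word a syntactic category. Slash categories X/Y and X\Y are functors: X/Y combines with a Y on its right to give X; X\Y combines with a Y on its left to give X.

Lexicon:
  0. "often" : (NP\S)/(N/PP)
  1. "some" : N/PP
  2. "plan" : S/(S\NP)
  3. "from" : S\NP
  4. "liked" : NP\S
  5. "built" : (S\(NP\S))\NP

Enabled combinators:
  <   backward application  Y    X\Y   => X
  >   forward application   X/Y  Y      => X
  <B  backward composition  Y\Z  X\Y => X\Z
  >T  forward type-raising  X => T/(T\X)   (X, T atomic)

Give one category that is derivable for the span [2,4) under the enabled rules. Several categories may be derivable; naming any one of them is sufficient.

S

[0,6] S   <
  [0,2] NP\S   >
    [0,1] "often" : (NP\S)/(N/PP)
    [1,2] "some" : N/PP
  [2,6] S\(NP\S)   <
    [2,5] NP   <
      [2,4] S   >
        [2,3] "plan" : S/(S\NP)
        [3,4] "from" : S\NP
      [4,5] "liked" : NP\S
    [5,6] "built" : (S\(NP\S))\NP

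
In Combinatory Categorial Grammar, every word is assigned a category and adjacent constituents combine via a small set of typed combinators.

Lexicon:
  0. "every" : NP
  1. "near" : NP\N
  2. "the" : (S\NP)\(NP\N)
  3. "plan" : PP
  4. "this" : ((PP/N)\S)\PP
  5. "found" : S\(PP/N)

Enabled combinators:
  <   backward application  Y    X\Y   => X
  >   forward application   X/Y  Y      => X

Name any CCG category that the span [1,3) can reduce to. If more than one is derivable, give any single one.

S\NP

[0,6] S   <
  [0,5] PP/N   <
    [0,3] S   <
      [0,1] "every" : NP
      [1,3] S\NP   <
        [1,2] "near" : NP\N
        [2,3] "the" : (S\NP)\(NP\N)
    [3,5] (PP/N)\S   <
      [3,4] "plan" : PP
      [4,5] "this" : ((PP/N)\S)\PP
  [5,6] "found" : S\(PP/N)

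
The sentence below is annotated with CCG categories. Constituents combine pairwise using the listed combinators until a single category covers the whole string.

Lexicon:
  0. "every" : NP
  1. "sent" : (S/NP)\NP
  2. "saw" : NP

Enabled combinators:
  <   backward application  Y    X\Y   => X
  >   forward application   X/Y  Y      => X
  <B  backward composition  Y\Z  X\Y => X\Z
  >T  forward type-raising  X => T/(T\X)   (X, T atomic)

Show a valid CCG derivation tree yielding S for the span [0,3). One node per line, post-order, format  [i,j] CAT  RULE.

[0,1] NP  lex  "every"
[1,2] (S/NP)\NP  lex  "sent"
[0,2] S/NP  <  k=1
[2,3] NP  lex  "saw"
[0,3] S  >  k=2

[0,3] S   >
  [0,2] S/NP   <
    [0,1] "every" : NP
    [1,2] "sent" : (S/NP)\NP
  [2,3] "saw" : NP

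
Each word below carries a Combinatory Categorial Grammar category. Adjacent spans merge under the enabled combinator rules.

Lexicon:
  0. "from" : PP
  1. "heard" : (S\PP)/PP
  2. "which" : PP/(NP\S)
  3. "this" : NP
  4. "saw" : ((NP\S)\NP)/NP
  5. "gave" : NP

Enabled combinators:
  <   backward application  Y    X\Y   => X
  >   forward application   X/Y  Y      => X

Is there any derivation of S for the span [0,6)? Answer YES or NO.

[0,6] S   <
  [0,1] "from" : PP
  [1,6] S\PP   >
    [1,2] "heard" : (S\PP)/PP
    [2,6] PP   >
      [2,3] "which" : PP/(NP\S)
      [3,6] NP\S   <
        [3,4] "this" : NP
        [4,6] (NP\S)\NP   >
          [4,5] "saw" : ((NP\S)\NP)/NP
          [5,6] "gave" : NP

YES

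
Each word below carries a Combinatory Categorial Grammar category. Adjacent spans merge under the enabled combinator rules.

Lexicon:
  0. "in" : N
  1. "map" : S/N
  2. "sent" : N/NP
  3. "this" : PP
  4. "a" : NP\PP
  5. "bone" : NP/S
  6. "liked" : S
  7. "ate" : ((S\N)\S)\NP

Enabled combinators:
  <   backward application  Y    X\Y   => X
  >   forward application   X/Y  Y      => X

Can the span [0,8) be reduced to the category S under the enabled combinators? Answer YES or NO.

YES

[0,8] S   <
  [0,1] "in" : N
  [1,8] S\N   <
    [1,5] S   >
      [1,2] "map" : S/N
      [2,5] N   >
        [2,3] "sent" : N/NP
        [3,5] NP   <
          [3,4] "this" : PP
          [4,5] "a" : NP\PP
    [5,8] (S\N)\S   <
      [5,7] NP   >
        [5,6] "bone" : NP/S
        [6,7] "liked" : S
      [7,8] "ate" : ((S\N)\S)\NP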